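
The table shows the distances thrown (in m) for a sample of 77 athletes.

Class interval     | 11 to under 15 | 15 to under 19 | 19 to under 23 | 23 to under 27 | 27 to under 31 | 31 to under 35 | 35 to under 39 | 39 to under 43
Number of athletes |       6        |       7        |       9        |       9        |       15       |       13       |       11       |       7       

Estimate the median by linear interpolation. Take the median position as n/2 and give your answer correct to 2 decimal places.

Cumulative frequencies: 6, 13, 22, 31, 46, 59, 70, 77
n = 77; position = n/2 = 38.5.
This falls in the class 27 to under 31: L = 27, F = 31, f = 15, h = 4.
Median ≈ 27 + ((38.5 − 31) / 15) × 4 = 29.0000

29.00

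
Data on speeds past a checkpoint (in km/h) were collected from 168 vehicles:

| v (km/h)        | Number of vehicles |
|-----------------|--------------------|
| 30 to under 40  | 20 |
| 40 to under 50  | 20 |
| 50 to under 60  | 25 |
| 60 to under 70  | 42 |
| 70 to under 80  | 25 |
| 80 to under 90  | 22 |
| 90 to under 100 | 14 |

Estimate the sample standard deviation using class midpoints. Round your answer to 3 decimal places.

17.694

Midpoints: 35, 45, 55, 65, 75, 85, 95
n = 168, Σfm = 10780, mean = 64.1667
Σfm² = 744000
Σf(m − x̄)² = Σfm² − (Σfm)²/n = 744000 − 10780²/168 = 52283.3333
Sample variance = 52283.3333 / 167 = 313.0739
Standard deviation = √313.0739 = 17.6939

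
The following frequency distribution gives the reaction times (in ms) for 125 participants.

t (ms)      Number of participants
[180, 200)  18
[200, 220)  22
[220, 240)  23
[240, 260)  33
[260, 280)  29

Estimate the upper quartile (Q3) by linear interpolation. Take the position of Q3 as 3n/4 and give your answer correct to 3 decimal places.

Cumulative frequencies: 18, 40, 63, 96, 125
n = 125; position = 3n/4 = 93.75.
This falls in the class [240, 260): L = 240, F = 63, f = 33, h = 20.
Upper quartile ≈ 240 + ((93.75 − 63) / 33) × 20 = 258.6364

258.636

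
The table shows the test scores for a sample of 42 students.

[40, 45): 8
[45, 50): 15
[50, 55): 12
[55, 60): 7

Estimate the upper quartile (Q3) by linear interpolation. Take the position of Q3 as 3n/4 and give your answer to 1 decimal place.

53.5

Cumulative frequencies: 8, 23, 35, 42
n = 42; position = 3n/4 = 31.5.
This falls in the class [50, 55): L = 50, F = 23, f = 12, h = 5.
Upper quartile ≈ 50 + ((31.5 − 23) / 12) × 5 = 53.5417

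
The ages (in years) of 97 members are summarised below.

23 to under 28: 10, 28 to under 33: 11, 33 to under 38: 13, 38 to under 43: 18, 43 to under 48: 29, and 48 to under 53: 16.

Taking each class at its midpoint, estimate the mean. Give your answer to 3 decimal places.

Midpoints: 25.5, 30.5, 35.5, 40.5, 45.5, 50.5
Σfm = 10×25.5 + 11×30.5 + 13×35.5 + 18×40.5 + 29×45.5 + 16×50.5 = 3908.5
n = Σf = 97
Mean = 3908.5 / 97 = 40.2938

40.294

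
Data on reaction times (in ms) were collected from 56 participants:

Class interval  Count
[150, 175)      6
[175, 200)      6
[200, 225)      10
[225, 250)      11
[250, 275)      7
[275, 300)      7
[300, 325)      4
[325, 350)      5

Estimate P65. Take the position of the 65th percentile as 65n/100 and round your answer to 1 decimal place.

262.1

Cumulative frequencies: 6, 12, 22, 33, 40, 47, 51, 56
n = 56; position = 65n/100 = 36.4.
This falls in the class [250, 275): L = 250, F = 33, f = 7, h = 25.
65th percentile ≈ 250 + ((36.4 − 33) / 7) × 25 = 262.1429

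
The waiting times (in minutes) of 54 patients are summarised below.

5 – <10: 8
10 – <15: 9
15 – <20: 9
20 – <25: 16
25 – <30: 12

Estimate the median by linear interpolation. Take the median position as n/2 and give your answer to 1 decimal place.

20.3

Cumulative frequencies: 8, 17, 26, 42, 54
n = 54; position = n/2 = 27.
This falls in the class 20 – <25: L = 20, F = 26, f = 16, h = 5.
Median ≈ 20 + ((27 − 26) / 16) × 5 = 20.3125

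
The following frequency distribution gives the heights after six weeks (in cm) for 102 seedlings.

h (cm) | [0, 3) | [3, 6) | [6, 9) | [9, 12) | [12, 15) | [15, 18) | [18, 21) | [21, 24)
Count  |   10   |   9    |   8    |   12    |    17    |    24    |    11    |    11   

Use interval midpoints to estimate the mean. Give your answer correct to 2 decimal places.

13.03

Midpoints: 1.5, 4.5, 7.5, 10.5, 13.5, 16.5, 19.5, 22.5
Σfm = 10×1.5 + 9×4.5 + 8×7.5 + 12×10.5 + 17×13.5 + 24×16.5 + 11×19.5 + 11×22.5 = 1329
n = Σf = 102
Mean = 1329 / 102 = 13.0294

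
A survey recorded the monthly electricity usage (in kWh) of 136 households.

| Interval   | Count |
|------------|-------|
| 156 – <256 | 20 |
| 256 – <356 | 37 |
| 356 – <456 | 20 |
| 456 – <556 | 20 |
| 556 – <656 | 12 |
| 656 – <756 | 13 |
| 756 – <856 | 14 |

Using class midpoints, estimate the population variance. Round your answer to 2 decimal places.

36598.18

Midpoints: 206, 306, 406, 506, 606, 706, 806
n = 136, Σfm = 61416, mean = 451.5882
Σfm² = 32712096
Σf(m − x̄)² = Σfm² − (Σfm)²/n = 32712096 − 61416²/136 = 4977352.9412
Population variance = 4977352.9412 / 136 = 36598.1834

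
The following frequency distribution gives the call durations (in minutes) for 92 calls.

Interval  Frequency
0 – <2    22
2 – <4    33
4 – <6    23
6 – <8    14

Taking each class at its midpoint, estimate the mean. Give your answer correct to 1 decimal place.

Midpoints: 1, 3, 5, 7
Σfm = 22×1 + 33×3 + 23×5 + 14×7 = 334
n = Σf = 92
Mean = 334 / 92 = 3.6304

3.6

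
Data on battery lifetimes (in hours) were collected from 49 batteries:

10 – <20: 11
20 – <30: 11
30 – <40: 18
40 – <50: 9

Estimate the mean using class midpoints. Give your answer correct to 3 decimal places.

30.102

Midpoints: 15, 25, 35, 45
Σfm = 11×15 + 11×25 + 18×35 + 9×45 = 1475
n = Σf = 49
Mean = 1475 / 49 = 30.1020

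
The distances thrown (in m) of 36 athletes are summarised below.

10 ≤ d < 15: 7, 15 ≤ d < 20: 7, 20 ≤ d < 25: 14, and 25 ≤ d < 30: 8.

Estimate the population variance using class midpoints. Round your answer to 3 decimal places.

26.601

Midpoints: 12.5, 17.5, 22.5, 27.5
n = 36, Σfm = 745, mean = 20.6944
Σfm² = 16375
Σf(m − x̄)² = Σfm² − (Σfm)²/n = 16375 − 745²/36 = 957.6389
Population variance = 957.6389 / 36 = 26.6011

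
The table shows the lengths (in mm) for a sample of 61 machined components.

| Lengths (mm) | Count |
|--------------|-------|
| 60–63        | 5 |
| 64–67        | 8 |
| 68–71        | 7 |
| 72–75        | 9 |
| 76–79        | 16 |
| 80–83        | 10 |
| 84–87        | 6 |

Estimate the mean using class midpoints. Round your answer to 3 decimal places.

74.549

Midpoints: 61.5, 65.5, 69.5, 73.5, 77.5, 81.5, 85.5
Σfm = 5×61.5 + 8×65.5 + 7×69.5 + 9×73.5 + 16×77.5 + 10×81.5 + 6×85.5 = 4547.5
n = Σf = 61
Mean = 4547.5 / 61 = 74.5492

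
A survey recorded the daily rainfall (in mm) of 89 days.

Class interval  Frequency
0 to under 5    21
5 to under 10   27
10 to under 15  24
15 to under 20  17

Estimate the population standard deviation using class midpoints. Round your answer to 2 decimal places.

Midpoints: 2.5, 7.5, 12.5, 17.5
n = 89, Σfm = 852.5, mean = 9.5787
Σfm² = 10606.25
Σf(m − x̄)² = Σfm² − (Σfm)²/n = 10606.25 − 852.5²/89 = 2440.4494
Population variance = 2440.4494 / 89 = 27.4208
Standard deviation = √27.4208 = 5.2365

5.24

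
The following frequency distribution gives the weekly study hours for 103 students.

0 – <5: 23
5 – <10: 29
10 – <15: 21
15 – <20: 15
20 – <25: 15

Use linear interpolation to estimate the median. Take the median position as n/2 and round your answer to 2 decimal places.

9.91

Cumulative frequencies: 23, 52, 73, 88, 103
n = 103; position = n/2 = 51.5.
This falls in the class 5 – <10: L = 5, F = 23, f = 29, h = 5.
Median ≈ 5 + ((51.5 − 23) / 29) × 5 = 9.9138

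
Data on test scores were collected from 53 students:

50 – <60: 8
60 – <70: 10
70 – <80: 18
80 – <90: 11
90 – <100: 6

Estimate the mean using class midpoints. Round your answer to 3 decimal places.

74.434

Midpoints: 55, 65, 75, 85, 95
Σfm = 8×55 + 10×65 + 18×75 + 11×85 + 6×95 = 3945
n = Σf = 53
Mean = 3945 / 53 = 74.4340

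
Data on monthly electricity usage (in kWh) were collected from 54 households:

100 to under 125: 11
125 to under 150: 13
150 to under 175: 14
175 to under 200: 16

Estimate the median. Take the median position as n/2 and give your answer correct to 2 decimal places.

155.36

Cumulative frequencies: 11, 24, 38, 54
n = 54; position = n/2 = 27.
This falls in the class 150 to under 175: L = 150, F = 24, f = 14, h = 25.
Median ≈ 150 + ((27 − 24) / 14) × 25 = 155.3571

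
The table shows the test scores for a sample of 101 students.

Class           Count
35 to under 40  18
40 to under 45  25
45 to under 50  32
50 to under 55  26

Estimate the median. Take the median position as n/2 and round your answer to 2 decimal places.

Cumulative frequencies: 18, 43, 75, 101
n = 101; position = n/2 = 50.5.
This falls in the class 45 to under 50: L = 45, F = 43, f = 32, h = 5.
Median ≈ 45 + ((50.5 − 43) / 32) × 5 = 46.1719

46.17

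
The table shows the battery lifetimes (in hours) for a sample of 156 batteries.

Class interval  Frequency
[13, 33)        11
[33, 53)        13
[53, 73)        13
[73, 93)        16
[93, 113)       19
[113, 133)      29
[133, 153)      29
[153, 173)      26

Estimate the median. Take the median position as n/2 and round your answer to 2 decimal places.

Cumulative frequencies: 11, 24, 37, 53, 72, 101, 130, 156
n = 156; position = n/2 = 78.
This falls in the class [113, 133): L = 113, F = 72, f = 29, h = 20.
Median ≈ 113 + ((78 − 72) / 29) × 20 = 117.1379

117.14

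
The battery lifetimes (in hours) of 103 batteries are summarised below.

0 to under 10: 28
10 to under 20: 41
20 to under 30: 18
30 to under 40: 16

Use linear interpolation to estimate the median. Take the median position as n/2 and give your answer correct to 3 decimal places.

15.732

Cumulative frequencies: 28, 69, 87, 103
n = 103; position = n/2 = 51.5.
This falls in the class 10 to under 20: L = 10, F = 28, f = 41, h = 10.
Median ≈ 10 + ((51.5 − 28) / 41) × 10 = 15.7317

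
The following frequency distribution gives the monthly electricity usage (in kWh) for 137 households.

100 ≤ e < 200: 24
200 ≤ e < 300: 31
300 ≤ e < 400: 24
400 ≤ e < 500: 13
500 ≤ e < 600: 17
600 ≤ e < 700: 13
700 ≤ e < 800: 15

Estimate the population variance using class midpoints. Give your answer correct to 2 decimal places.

Midpoints: 150, 250, 350, 450, 550, 650, 750
n = 137, Σfm = 54650, mean = 398.9051
Σfm² = 27122500
Σf(m − x̄)² = Σfm² − (Σfm)²/n = 27122500 − 54650²/137 = 5322335.7664
Population variance = 5322335.7664 / 137 = 38849.1662

38849.17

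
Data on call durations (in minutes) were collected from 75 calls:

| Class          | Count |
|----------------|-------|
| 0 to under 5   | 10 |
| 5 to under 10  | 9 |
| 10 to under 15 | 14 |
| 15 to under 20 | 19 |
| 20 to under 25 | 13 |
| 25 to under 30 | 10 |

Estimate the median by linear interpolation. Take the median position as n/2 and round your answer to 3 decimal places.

Cumulative frequencies: 10, 19, 33, 52, 65, 75
n = 75; position = n/2 = 37.5.
This falls in the class 15 to under 20: L = 15, F = 33, f = 19, h = 5.
Median ≈ 15 + ((37.5 − 33) / 19) × 5 = 16.1842

16.184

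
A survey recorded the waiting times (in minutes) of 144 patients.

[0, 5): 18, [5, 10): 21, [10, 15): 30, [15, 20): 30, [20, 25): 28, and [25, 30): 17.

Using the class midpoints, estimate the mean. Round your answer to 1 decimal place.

Midpoints: 2.5, 7.5, 12.5, 17.5, 22.5, 27.5
Σfm = 18×2.5 + 21×7.5 + 30×12.5 + 30×17.5 + 28×22.5 + 17×27.5 = 2200
n = Σf = 144
Mean = 2200 / 144 = 15.2778

15.3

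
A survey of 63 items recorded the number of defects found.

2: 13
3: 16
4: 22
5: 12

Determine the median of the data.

Cumulative frequencies: 13, 29, 51, 63
n = 63, so the median is the value in position (n+1)/2 = 32.
Position 32 falls at value 4.

4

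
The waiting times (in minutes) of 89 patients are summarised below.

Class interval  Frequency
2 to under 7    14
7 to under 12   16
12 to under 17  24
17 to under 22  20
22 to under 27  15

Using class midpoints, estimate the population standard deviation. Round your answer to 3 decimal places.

Midpoints: 4.5, 9.5, 14.5, 19.5, 24.5
n = 89, Σfm = 1320.5, mean = 14.8371
Σfm² = 23382.25
Σf(m − x̄)² = Σfm² − (Σfm)²/n = 23382.25 − 1320.5²/89 = 3789.8876
Population variance = 3789.8876 / 89 = 42.5830
Standard deviation = √42.5830 = 6.5256

6.526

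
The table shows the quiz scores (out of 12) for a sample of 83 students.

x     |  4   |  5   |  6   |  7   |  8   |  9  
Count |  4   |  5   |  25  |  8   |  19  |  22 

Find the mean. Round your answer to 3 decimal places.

Values: 4, 5, 6, 7, 8, 9
Σfx = 4×4 + 5×5 + 25×6 + 8×7 + 19×8 + 22×9 = 597
n = Σf = 83
Mean = 597 / 83 = 7.1928

7.193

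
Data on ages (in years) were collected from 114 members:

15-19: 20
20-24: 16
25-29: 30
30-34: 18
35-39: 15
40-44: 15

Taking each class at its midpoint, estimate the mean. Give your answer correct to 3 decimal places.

Midpoints: 17, 22, 27, 32, 37, 42
Σfm = 20×17 + 16×22 + 30×27 + 18×32 + 15×37 + 15×42 = 3263
n = Σf = 114
Mean = 3263 / 114 = 28.6228

28.623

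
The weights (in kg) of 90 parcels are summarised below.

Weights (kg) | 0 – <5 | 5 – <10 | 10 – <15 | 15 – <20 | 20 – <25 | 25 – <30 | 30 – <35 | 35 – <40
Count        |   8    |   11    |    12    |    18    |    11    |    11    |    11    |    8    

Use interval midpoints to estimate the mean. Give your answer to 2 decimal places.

Midpoints: 2.5, 7.5, 12.5, 17.5, 22.5, 27.5, 32.5, 37.5
Σfm = 8×2.5 + 11×7.5 + 12×12.5 + 18×17.5 + 11×22.5 + 11×27.5 + 11×32.5 + 8×37.5 = 1775
n = Σf = 90
Mean = 1775 / 90 = 19.7222

19.72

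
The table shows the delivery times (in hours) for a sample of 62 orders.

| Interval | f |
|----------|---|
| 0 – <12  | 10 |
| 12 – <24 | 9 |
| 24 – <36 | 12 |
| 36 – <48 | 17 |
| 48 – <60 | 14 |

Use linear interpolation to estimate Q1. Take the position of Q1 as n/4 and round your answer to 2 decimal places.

19.33

Cumulative frequencies: 10, 19, 31, 48, 62
n = 62; position = n/4 = 15.5.
This falls in the class 12 – <24: L = 12, F = 10, f = 9, h = 12.
Lower quartile ≈ 12 + ((15.5 − 10) / 9) × 12 = 19.3333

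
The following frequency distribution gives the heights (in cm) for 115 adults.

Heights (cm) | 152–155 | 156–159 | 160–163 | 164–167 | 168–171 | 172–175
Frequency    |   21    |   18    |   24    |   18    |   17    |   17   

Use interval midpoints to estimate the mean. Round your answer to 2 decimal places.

163.00

Midpoints: 153.5, 157.5, 161.5, 165.5, 169.5, 173.5
Σfm = 21×153.5 + 18×157.5 + 24×161.5 + 18×165.5 + 17×169.5 + 17×173.5 = 18744.5
n = Σf = 115
Mean = 18744.5 / 115 = 162.9957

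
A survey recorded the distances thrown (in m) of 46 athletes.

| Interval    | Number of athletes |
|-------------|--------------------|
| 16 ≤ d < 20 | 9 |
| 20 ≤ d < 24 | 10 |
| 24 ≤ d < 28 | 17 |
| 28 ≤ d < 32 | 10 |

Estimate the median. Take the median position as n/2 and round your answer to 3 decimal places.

Cumulative frequencies: 9, 19, 36, 46
n = 46; position = n/2 = 23.
This falls in the class 24 ≤ d < 28: L = 24, F = 19, f = 17, h = 4.
Median ≈ 24 + ((23 − 19) / 17) × 4 = 24.9412

24.941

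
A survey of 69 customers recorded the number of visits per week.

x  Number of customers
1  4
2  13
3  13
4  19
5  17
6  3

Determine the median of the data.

4

Cumulative frequencies: 4, 17, 30, 49, 66, 69
n = 69, so the median is the value in position (n+1)/2 = 35.
Position 35 falls at value 4.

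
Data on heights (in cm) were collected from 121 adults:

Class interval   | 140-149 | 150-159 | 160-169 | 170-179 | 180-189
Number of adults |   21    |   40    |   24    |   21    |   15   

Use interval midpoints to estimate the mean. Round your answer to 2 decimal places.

161.94

Midpoints: 144.5, 154.5, 164.5, 174.5, 184.5
Σfm = 21×144.5 + 40×154.5 + 24×164.5 + 21×174.5 + 15×184.5 = 19594.5
n = Σf = 121
Mean = 19594.5 / 121 = 161.9380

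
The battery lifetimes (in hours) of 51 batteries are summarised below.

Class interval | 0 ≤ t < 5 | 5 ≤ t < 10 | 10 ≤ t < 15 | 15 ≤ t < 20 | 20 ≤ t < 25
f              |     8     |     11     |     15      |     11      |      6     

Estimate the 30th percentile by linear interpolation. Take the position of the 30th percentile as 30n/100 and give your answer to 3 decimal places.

8.318

Cumulative frequencies: 8, 19, 34, 45, 51
n = 51; position = 30n/100 = 15.3.
This falls in the class 5 ≤ t < 10: L = 5, F = 8, f = 11, h = 5.
30th percentile ≈ 5 + ((15.3 − 8) / 11) × 5 = 8.3182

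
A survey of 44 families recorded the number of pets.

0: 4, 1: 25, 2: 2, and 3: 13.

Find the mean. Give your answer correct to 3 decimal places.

1.545

Values: 0, 1, 2, 3
Σfx = 4×0 + 25×1 + 2×2 + 13×3 = 68
n = Σf = 44
Mean = 68 / 44 = 1.5455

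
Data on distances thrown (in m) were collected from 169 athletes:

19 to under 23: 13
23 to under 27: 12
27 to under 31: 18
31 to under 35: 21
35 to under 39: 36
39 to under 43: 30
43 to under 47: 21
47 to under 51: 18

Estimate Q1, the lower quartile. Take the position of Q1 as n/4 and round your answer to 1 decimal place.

30.8

Cumulative frequencies: 13, 25, 43, 64, 100, 130, 151, 169
n = 169; position = n/4 = 42.25.
This falls in the class 27 to under 31: L = 27, F = 25, f = 18, h = 4.
Lower quartile ≈ 27 + ((42.25 − 25) / 18) × 4 = 30.8333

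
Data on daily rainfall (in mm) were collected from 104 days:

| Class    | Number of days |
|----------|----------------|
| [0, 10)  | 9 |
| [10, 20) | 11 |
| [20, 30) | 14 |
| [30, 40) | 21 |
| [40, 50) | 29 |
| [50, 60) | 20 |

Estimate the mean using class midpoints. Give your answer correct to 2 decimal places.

35.58

Midpoints: 5, 15, 25, 35, 45, 55
Σfm = 9×5 + 11×15 + 14×25 + 21×35 + 29×45 + 20×55 = 3700
n = Σf = 104
Mean = 3700 / 104 = 35.5769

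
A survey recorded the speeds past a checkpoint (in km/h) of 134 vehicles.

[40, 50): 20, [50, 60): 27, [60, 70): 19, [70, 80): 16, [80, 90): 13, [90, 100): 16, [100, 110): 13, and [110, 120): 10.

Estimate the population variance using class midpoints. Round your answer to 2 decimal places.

Midpoints: 45, 55, 65, 75, 85, 95, 105, 115
n = 134, Σfm = 9960, mean = 74.3284
Σfm² = 806350
Σf(m − x̄)² = Σfm² − (Σfm)²/n = 806350 − 9960²/134 = 66039.5522
Population variance = 66039.5522 / 134 = 492.8325

492.83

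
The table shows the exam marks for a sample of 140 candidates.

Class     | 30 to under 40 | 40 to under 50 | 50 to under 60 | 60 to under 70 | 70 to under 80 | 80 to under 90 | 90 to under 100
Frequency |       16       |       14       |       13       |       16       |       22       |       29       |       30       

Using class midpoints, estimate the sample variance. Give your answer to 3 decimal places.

413.047

Midpoints: 35, 45, 55, 65, 75, 85, 95
n = 140, Σfm = 9910, mean = 70.7857
Σfm² = 758900
Σf(m − x̄)² = Σfm² − (Σfm)²/n = 758900 − 9910²/140 = 57413.5714
Sample variance = 57413.5714 / 139 = 413.0473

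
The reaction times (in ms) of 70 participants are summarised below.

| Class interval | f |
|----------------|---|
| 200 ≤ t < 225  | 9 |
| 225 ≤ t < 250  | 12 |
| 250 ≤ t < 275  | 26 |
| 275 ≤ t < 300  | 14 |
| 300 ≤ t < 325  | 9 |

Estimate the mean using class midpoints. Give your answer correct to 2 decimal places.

Midpoints: 212.5, 237.5, 262.5, 287.5, 312.5
Σfm = 9×212.5 + 12×237.5 + 26×262.5 + 14×287.5 + 9×312.5 = 18425
n = Σf = 70
Mean = 18425 / 70 = 263.2143

263.21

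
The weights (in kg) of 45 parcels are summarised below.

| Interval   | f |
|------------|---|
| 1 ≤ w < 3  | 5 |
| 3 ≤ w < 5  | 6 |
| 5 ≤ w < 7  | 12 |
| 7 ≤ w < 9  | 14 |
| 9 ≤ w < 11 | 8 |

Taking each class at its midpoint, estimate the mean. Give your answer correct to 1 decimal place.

Midpoints: 2, 4, 6, 8, 10
Σfm = 5×2 + 6×4 + 12×6 + 14×8 + 8×10 = 298
n = Σf = 45
Mean = 298 / 45 = 6.6222

6.6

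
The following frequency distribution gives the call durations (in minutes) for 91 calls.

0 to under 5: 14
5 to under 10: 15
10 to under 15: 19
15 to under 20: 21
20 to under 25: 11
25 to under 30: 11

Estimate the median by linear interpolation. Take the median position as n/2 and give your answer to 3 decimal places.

14.342

Cumulative frequencies: 14, 29, 48, 69, 80, 91
n = 91; position = n/2 = 45.5.
This falls in the class 10 to under 15: L = 10, F = 29, f = 19, h = 5.
Median ≈ 10 + ((45.5 − 29) / 19) × 5 = 14.3421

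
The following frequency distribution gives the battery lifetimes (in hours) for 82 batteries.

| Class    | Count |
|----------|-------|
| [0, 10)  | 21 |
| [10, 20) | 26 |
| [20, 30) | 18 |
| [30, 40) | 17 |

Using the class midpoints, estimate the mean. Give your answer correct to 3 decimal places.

Midpoints: 5, 15, 25, 35
Σfm = 21×5 + 26×15 + 18×25 + 17×35 = 1540
n = Σf = 82
Mean = 1540 / 82 = 18.7805

18.780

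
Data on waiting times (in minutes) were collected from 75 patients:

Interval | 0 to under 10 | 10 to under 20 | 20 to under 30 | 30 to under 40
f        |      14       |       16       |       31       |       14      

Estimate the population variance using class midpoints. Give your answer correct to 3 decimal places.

Midpoints: 5, 15, 25, 35
n = 75, Σfm = 1575, mean = 21.0000
Σfm² = 40475
Σf(m − x̄)² = Σfm² − (Σfm)²/n = 40475 − 1575²/75 = 7400.0000
Population variance = 7400.0000 / 75 = 98.6667

98.667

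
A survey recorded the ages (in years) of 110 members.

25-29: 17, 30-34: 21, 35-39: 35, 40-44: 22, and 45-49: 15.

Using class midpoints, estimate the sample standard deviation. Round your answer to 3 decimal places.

6.261

Midpoints: 27, 32, 37, 42, 47
n = 110, Σfm = 4055, mean = 36.8636
Σfm² = 153755
Σf(m − x̄)² = Σfm² − (Σfm)²/n = 153755 − 4055²/110 = 4272.9545
Sample variance = 4272.9545 / 109 = 39.2014
Standard deviation = √39.2014 = 6.2611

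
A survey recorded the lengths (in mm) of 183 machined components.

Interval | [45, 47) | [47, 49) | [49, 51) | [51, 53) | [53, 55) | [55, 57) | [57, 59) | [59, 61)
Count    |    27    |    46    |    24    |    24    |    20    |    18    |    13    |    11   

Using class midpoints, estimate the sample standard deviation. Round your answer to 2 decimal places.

4.24

Midpoints: 46, 48, 50, 52, 54, 56, 58, 60
n = 183, Σfm = 9400, mean = 51.3661
Σfm² = 486112
Σf(m − x̄)² = Σfm² − (Σfm)²/n = 486112 − 9400²/183 = 3270.4699
Sample variance = 3270.4699 / 182 = 17.9696
Standard deviation = √17.9696 = 4.2391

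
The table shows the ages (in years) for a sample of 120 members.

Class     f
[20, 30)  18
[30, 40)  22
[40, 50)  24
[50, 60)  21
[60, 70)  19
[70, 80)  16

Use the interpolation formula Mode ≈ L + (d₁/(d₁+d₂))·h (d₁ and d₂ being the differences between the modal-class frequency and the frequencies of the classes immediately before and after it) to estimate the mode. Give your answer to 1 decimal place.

Modal class: [40, 50) (highest frequency 24).
d₁ = 24 − 22 = 2, d₂ = 24 − 21 = 3
Mode ≈ 40 + (2/(2+3)) × 10 = 40 + 4.0000 = 44.0000

44.0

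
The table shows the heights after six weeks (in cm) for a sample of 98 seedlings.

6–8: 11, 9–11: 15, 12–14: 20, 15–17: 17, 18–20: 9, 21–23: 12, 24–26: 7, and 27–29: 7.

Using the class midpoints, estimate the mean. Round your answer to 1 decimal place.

Midpoints: 7, 10, 13, 16, 19, 22, 25, 28
Σfm = 11×7 + 15×10 + 20×13 + 17×16 + 9×19 + 12×22 + 7×25 + 7×28 = 1565
n = Σf = 98
Mean = 1565 / 98 = 15.9694

16.0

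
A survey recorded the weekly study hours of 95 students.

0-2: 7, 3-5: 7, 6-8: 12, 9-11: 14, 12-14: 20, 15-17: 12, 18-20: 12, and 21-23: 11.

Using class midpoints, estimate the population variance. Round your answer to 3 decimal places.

Midpoints: 1, 4, 7, 10, 13, 16, 19, 22
n = 95, Σfm = 1181, mean = 12.4316
Σfm² = 18215
Σf(m − x̄)² = Σfm² − (Σfm)²/n = 18215 − 1181²/95 = 3533.3053
Population variance = 3533.3053 / 95 = 37.1927

37.193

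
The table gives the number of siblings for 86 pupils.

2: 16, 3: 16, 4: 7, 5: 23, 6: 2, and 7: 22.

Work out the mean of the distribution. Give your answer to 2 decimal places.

Values: 2, 3, 4, 5, 6, 7
Σfx = 16×2 + 16×3 + 7×4 + 23×5 + 2×6 + 22×7 = 389
n = Σf = 86
Mean = 389 / 86 = 4.5233

4.52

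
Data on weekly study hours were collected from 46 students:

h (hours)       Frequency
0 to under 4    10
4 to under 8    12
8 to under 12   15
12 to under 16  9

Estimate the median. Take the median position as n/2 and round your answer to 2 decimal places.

Cumulative frequencies: 10, 22, 37, 46
n = 46; position = n/2 = 23.
This falls in the class 8 to under 12: L = 8, F = 22, f = 15, h = 4.
Median ≈ 8 + ((23 − 22) / 15) × 4 = 8.2667

8.27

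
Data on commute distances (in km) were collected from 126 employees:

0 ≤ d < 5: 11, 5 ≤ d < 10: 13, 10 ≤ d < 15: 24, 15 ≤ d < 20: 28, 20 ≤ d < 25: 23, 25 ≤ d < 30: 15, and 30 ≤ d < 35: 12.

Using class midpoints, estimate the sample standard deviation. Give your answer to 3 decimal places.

8.552

Midpoints: 2.5, 7.5, 12.5, 17.5, 22.5, 27.5, 32.5
n = 126, Σfm = 2235, mean = 17.7381
Σfm² = 48787.5
Σf(m − x̄)² = Σfm² − (Σfm)²/n = 48787.5 − 2235²/126 = 9142.8571
Sample variance = 9142.8571 / 125 = 73.1429
Standard deviation = √73.1429 = 8.5524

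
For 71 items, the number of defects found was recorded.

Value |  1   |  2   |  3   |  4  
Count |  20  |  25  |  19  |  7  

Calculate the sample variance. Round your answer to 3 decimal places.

0.923

Values: 1, 2, 3, 4
n = 71, Σfx = 155, mean = 2.1831
Σfx² = 403
Σf(x − x̄)² = Σfx² − (Σfx)²/n = 403 − 155²/71 = 64.6197
Sample variance = 64.6197 / 70 = 0.9231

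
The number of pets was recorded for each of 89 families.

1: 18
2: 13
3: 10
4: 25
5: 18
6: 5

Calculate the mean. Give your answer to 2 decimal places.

3.30

Values: 1, 2, 3, 4, 5, 6
Σfx = 18×1 + 13×2 + 10×3 + 25×4 + 18×5 + 5×6 = 294
n = Σf = 89
Mean = 294 / 89 = 3.3034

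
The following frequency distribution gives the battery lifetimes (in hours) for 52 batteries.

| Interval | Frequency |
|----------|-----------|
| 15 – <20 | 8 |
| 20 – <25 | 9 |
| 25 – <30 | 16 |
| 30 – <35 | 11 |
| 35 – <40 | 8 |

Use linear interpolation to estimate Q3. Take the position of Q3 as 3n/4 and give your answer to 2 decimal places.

32.73

Cumulative frequencies: 8, 17, 33, 44, 52
n = 52; position = 3n/4 = 39.
This falls in the class 30 – <35: L = 30, F = 33, f = 11, h = 5.
Upper quartile ≈ 30 + ((39 − 33) / 11) × 5 = 32.7273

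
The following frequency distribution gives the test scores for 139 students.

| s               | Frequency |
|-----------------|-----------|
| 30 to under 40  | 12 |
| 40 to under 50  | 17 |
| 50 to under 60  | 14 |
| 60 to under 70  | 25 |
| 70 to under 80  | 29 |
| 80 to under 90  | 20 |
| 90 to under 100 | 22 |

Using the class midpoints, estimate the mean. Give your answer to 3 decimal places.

Midpoints: 35, 45, 55, 65, 75, 85, 95
Σfm = 12×35 + 17×45 + 14×55 + 25×65 + 29×75 + 20×85 + 22×95 = 9545
n = Σf = 139
Mean = 9545 / 139 = 68.6691

68.669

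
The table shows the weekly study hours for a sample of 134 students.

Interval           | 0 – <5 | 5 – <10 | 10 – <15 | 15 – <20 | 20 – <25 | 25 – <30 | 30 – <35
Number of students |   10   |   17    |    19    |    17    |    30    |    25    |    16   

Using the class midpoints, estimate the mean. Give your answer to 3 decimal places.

Midpoints: 2.5, 7.5, 12.5, 17.5, 22.5, 27.5, 32.5
Σfm = 10×2.5 + 17×7.5 + 19×12.5 + 17×17.5 + 30×22.5 + 25×27.5 + 16×32.5 = 2570
n = Σf = 134
Mean = 2570 / 134 = 19.1791

19.179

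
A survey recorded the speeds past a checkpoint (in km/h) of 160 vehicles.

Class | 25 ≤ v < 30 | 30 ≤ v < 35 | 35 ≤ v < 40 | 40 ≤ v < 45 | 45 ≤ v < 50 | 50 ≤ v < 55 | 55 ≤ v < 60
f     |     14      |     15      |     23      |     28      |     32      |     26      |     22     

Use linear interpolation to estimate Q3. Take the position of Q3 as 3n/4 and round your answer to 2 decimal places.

51.54

Cumulative frequencies: 14, 29, 52, 80, 112, 138, 160
n = 160; position = 3n/4 = 120.
This falls in the class 50 ≤ v < 55: L = 50, F = 112, f = 26, h = 5.
Upper quartile ≈ 50 + ((120 − 112) / 26) × 5 = 51.5385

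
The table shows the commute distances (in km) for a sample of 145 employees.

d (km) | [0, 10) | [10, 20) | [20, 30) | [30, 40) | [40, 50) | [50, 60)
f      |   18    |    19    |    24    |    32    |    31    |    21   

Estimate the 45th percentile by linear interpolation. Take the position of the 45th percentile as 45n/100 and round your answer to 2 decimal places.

Cumulative frequencies: 18, 37, 61, 93, 124, 145
n = 145; position = 45n/100 = 65.25.
This falls in the class [30, 40): L = 30, F = 61, f = 32, h = 10.
45th percentile ≈ 30 + ((65.25 − 61) / 32) × 10 = 31.3281

31.33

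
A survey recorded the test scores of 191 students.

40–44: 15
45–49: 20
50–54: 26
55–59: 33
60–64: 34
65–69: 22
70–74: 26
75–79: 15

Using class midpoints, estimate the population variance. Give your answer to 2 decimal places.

102.00

Midpoints: 42, 47, 52, 57, 62, 67, 72, 77
n = 191, Σfm = 11412, mean = 59.7487
Σfm² = 701334
Σf(m − x̄)² = Σfm² − (Σfm)²/n = 701334 − 11412²/191 = 19481.9372
Population variance = 19481.9372 / 191 = 101.9997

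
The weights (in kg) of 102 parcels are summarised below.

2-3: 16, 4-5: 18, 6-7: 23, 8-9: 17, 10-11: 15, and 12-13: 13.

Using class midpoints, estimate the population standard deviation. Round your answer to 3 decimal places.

Midpoints: 2.5, 4.5, 6.5, 8.5, 10.5, 12.5
n = 102, Σfm = 735, mean = 7.2059
Σfm² = 6349.5
Σf(m − x̄)² = Σfm² − (Σfm)²/n = 6349.5 − 735²/102 = 1053.1765
Population variance = 1053.1765 / 102 = 10.3253
Standard deviation = √10.3253 = 3.2133

3.213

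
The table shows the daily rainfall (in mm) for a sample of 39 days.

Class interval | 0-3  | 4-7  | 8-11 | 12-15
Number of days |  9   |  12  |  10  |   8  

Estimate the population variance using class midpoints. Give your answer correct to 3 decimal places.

Midpoints: 1.5, 5.5, 9.5, 13.5
n = 39, Σfm = 282.5, mean = 7.2436
Σfm² = 2743.75
Σf(m − x̄)² = Σfm² − (Σfm)²/n = 2743.75 − 282.5²/39 = 697.4359
Population variance = 697.4359 / 39 = 17.8830

17.883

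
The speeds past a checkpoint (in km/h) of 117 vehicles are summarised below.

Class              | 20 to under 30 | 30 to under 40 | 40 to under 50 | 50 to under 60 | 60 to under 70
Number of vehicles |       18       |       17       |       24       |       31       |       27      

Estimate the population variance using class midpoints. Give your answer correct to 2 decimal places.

187.39

Midpoints: 25, 35, 45, 55, 65
n = 117, Σfm = 5585, mean = 47.7350
Σfm² = 288525
Σf(m − x̄)² = Σfm² − (Σfm)²/n = 288525 − 5585²/117 = 21924.7863
Population variance = 21924.7863 / 117 = 187.3913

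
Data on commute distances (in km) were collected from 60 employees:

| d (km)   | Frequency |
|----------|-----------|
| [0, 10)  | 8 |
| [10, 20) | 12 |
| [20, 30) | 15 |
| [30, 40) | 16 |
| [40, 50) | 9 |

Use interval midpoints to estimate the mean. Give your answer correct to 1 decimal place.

Midpoints: 5, 15, 25, 35, 45
Σfm = 8×5 + 12×15 + 15×25 + 16×35 + 9×45 = 1560
n = Σf = 60
Mean = 1560 / 60 = 26.0000

26.0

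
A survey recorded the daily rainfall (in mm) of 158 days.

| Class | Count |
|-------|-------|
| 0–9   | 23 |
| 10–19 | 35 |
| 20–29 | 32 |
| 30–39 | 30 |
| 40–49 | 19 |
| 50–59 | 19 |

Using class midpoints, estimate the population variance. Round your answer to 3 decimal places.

247.941

Midpoints: 4.5, 14.5, 24.5, 34.5, 44.5, 54.5
n = 158, Σfm = 4311, mean = 27.2848
Σfm² = 156799.5
Σf(m − x̄)² = Σfm² − (Σfm)²/n = 156799.5 − 4311²/158 = 39174.6835
Population variance = 39174.6835 / 158 = 247.9410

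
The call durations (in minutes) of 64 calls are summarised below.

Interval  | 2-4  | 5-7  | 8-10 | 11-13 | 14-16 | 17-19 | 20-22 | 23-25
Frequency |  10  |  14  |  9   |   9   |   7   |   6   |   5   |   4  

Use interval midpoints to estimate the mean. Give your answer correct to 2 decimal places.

Midpoints: 3, 6, 9, 12, 15, 18, 21, 24
Σfm = 10×3 + 14×6 + 9×9 + 9×12 + 7×15 + 6×18 + 5×21 + 4×24 = 717
n = Σf = 64
Mean = 717 / 64 = 11.2031

11.20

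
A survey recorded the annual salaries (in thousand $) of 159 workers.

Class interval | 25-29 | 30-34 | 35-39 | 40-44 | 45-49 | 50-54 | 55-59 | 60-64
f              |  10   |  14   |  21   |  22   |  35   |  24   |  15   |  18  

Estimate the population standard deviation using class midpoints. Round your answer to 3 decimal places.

9.944

Midpoints: 27, 32, 37, 42, 47, 52, 57, 62
n = 159, Σfm = 7283, mean = 45.8050
Σfm² = 349321
Σf(m − x̄)² = Σfm² − (Σfm)²/n = 349321 − 7283²/159 = 15722.9560
Population variance = 15722.9560 / 159 = 98.8865
Standard deviation = √98.8865 = 9.9442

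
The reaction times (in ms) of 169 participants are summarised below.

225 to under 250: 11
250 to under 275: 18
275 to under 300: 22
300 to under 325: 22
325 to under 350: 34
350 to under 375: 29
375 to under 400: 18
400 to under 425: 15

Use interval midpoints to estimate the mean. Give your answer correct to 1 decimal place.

Midpoints: 237.5, 262.5, 287.5, 312.5, 337.5, 362.5, 387.5, 412.5
Σfm = 11×237.5 + 18×262.5 + 22×287.5 + 22×312.5 + 34×337.5 + 29×362.5 + 18×387.5 + 15×412.5 = 55687.5
n = Σf = 169
Mean = 55687.5 / 169 = 329.5118

329.5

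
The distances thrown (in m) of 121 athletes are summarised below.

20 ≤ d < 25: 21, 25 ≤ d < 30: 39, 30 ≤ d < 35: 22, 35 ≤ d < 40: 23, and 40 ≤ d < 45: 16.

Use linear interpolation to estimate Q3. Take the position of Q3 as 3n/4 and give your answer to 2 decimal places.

Cumulative frequencies: 21, 60, 82, 105, 121
n = 121; position = 3n/4 = 90.75.
This falls in the class 35 ≤ d < 40: L = 35, F = 82, f = 23, h = 5.
Upper quartile ≈ 35 + ((90.75 − 82) / 23) × 5 = 36.9022

36.90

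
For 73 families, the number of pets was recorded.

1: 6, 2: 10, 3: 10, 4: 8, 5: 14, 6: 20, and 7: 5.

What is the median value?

5

Cumulative frequencies: 6, 16, 26, 34, 48, 68, 73
n = 73, so the median is the value in position (n+1)/2 = 37.
Position 37 falls at value 5.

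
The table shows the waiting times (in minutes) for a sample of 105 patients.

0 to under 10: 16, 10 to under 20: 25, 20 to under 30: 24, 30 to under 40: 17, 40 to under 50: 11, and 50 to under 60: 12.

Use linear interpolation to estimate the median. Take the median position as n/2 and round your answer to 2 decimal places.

Cumulative frequencies: 16, 41, 65, 82, 93, 105
n = 105; position = n/2 = 52.5.
This falls in the class 20 to under 30: L = 20, F = 41, f = 24, h = 10.
Median ≈ 20 + ((52.5 − 41) / 24) × 10 = 24.7917

24.79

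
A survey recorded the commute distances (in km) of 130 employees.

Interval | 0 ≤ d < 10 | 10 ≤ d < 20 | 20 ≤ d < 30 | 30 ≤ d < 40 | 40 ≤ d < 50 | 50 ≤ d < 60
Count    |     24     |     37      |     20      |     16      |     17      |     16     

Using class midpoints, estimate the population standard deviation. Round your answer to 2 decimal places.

16.63

Midpoints: 5, 15, 25, 35, 45, 55
n = 130, Σfm = 3380, mean = 26.0000
Σfm² = 123850
Σf(m − x̄)² = Σfm² − (Σfm)²/n = 123850 − 3380²/130 = 35970.0000
Population variance = 35970.0000 / 130 = 276.6923
Standard deviation = √276.6923 = 16.6341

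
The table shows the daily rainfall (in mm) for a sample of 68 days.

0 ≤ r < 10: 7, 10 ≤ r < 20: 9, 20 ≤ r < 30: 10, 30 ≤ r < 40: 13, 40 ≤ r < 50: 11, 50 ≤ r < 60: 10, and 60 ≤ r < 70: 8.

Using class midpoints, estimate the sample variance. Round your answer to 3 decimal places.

345.478

Midpoints: 5, 15, 25, 35, 45, 55, 65
n = 68, Σfm = 2440, mean = 35.8824
Σfm² = 110700
Σf(m − x̄)² = Σfm² − (Σfm)²/n = 110700 − 2440²/68 = 23147.0588
Sample variance = 23147.0588 / 67 = 345.4785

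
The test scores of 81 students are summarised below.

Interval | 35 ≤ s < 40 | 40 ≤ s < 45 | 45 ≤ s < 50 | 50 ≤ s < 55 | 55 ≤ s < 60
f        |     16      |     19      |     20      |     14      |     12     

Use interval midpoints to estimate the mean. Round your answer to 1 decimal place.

46.7

Midpoints: 37.5, 42.5, 47.5, 52.5, 57.5
Σfm = 16×37.5 + 19×42.5 + 20×47.5 + 14×52.5 + 12×57.5 = 3782.5
n = Σf = 81
Mean = 3782.5 / 81 = 46.6975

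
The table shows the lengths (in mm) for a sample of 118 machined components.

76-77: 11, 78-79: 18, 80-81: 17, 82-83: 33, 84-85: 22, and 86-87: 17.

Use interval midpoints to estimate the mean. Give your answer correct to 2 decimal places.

Midpoints: 76.5, 78.5, 80.5, 82.5, 84.5, 86.5
Σfm = 11×76.5 + 18×78.5 + 17×80.5 + 33×82.5 + 22×84.5 + 17×86.5 = 9675
n = Σf = 118
Mean = 9675 / 118 = 81.9915

81.99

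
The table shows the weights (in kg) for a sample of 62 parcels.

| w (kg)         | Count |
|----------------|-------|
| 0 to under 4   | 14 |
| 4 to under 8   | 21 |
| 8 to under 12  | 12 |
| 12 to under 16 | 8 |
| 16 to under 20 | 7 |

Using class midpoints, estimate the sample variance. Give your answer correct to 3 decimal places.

Midpoints: 2, 6, 10, 14, 18
n = 62, Σfm = 512, mean = 8.2581
Σfm² = 5848
Σf(m − x̄)² = Σfm² − (Σfm)²/n = 5848 − 512²/62 = 1619.8710
Sample variance = 1619.8710 / 61 = 26.5553

26.555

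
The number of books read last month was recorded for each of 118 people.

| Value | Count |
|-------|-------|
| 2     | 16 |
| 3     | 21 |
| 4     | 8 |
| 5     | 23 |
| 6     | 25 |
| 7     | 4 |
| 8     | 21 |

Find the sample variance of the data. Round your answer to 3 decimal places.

Values: 2, 3, 4, 5, 6, 7, 8
n = 118, Σfx = 588, mean = 4.9831
Σfx² = 3396
Σf(x − x̄)² = Σfx² − (Σfx)²/n = 3396 − 588²/118 = 465.9661
Sample variance = 465.9661 / 117 = 3.9826

3.983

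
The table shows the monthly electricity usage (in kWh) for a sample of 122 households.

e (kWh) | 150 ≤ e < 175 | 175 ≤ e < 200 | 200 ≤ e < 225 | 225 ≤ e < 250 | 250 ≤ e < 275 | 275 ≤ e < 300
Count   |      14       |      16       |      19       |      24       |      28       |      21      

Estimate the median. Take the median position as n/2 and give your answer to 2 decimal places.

Cumulative frequencies: 14, 30, 49, 73, 101, 122
n = 122; position = n/2 = 61.
This falls in the class 225 ≤ e < 250: L = 225, F = 49, f = 24, h = 25.
Median ≈ 225 + ((61 − 49) / 24) × 25 = 237.5000

237.50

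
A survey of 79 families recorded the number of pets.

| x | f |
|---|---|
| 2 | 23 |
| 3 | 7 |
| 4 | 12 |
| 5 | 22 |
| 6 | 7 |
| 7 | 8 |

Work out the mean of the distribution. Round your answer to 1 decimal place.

Values: 2, 3, 4, 5, 6, 7
Σfx = 23×2 + 7×3 + 12×4 + 22×5 + 7×6 + 8×7 = 323
n = Σf = 79
Mean = 323 / 79 = 4.0886

4.1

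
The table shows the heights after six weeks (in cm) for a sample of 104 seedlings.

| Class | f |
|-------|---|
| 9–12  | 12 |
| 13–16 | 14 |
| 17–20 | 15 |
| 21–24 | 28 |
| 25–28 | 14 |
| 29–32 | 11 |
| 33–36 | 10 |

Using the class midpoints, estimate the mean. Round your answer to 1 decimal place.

22.0

Midpoints: 10.5, 14.5, 18.5, 22.5, 26.5, 30.5, 34.5
Σfm = 12×10.5 + 14×14.5 + 15×18.5 + 28×22.5 + 14×26.5 + 11×30.5 + 10×34.5 = 2288
n = Σf = 104
Mean = 2288 / 104 = 22.0000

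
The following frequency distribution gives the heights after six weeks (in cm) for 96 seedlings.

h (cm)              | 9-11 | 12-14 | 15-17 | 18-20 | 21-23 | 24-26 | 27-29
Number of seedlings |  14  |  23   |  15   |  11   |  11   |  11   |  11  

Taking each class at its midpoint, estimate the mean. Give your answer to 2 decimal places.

Midpoints: 10, 13, 16, 19, 22, 25, 28
Σfm = 14×10 + 23×13 + 15×16 + 11×19 + 11×22 + 11×25 + 11×28 = 1713
n = Σf = 96
Mean = 1713 / 96 = 17.8438

17.84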